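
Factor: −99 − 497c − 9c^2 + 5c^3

Among the possible rational roots, c = −1/5 is a root, so (5c + 1) is a factor; dividing leaves c^2 − 2c − 99.
The remaining quadratic factors as (c − 11)(c + 9).

(5c + 1)(c + 9)(c − 11)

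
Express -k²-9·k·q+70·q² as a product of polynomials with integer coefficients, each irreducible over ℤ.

-(k+14·q)·(k-5·q)

Group: -k·(k-5·q) - 14·q·(k-5·q); both groups contain (k-5·q).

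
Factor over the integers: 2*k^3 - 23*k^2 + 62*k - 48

Trying the rational-root candidates, k = 2 is a root, so (k - 2) divides it; the quotient is 2*k^2 - 19*k + 24.
The remaining quadratic factors as (k - 8)(2*k - 3).

(2*k - 3)*(k - 2)*(k - 8)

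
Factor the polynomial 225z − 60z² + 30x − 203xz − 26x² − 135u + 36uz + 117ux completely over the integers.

(13x + 4z − 15)(9u − 2x − 15z)

Group: 13x(9u − 2x − 15z) + (4z − 15)(9u − 2x − 15z); both groups contain (9u − 2x − 15z).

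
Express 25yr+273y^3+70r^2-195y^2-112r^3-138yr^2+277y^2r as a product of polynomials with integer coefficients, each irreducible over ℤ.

Group: 7y(39y^2-5yr-14r^2) + (8r-5)(39y^2-5yr-14r^2); both groups contain (39y^2-5yr-14r^2), so (7y+8r-5) is a factor with cofactor 39y^2-5yr-14r^2.
The cofactor groups again: 39y^2-5yr-14r^2 = 3y(13y+7r) - 2r(13y+7r); both groups contain (13y+7r), giving (3y-2r)(13y+7r).

(3y-2r)(13y+7r)(7y+8r-5)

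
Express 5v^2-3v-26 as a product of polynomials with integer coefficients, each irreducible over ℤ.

Need a pair with product 5·(-26) = -130 and sum -3: that's 10 and -13.
Split the middle term: 5v^2+10v - 13v-26 = 5v(v+2) - 13(v+2).

(5v-13)(v+2)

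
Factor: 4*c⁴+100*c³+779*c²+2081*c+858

(2*c+1)*(2*c+11)*(c+13)*(c+6)

By the rational root theorem, c = -11/2 is a root, so (2*c+11) divides it; the quotient is 2*c³+39*c²+175*c+78.
Then c = -6 is a root, so (c+6) divides it; the quotient is 2*c²+27*c+13.
The remaining quadratic factors as (c+13)(2*c+1).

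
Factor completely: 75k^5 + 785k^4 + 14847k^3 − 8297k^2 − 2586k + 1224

(3k − 1)(5k + 2)(5k − 3)(k^2 + 11k + 204)

Among the possible rational roots, k = −2/5 is a root, so (5k + 2) divides it; the quotient is 15k^4 + 151k^3 + 2909k^2 − 2823k + 612.
Then k = 3/5 is a root, so (5k − 3) is a factor; dividing leaves 3k^3 + 32k^2 + 601k − 204.
Then k = 1/3 is a root, so (3k − 1) is a factor; dividing leaves k^2 + 11k + 204.
The quadratic k^2 + 11k + 204 has discriminant −695 < 0 and is irreducible over ℤ.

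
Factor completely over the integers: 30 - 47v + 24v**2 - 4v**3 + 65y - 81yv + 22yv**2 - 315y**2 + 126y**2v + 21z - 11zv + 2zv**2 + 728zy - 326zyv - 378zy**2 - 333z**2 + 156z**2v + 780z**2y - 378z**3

-(6z - 2v + 5)(9z - 7y - 2v + 3)(7z - 9y + v - 2)

Group: 9z(-42z**2 + 54zy + 8zv - 23z - 18yv + 45y + 2v**2 - 9v + 10) + (-7y - 2v + 3)(-42z**2 + 54zy + 8zv - 23z - 18yv + 45y + 2v**2 - 9v + 10); both groups contain (-42z**2 + 54zy + 8zv - 23z - 18yv + 45y + 2v**2 - 9v + 10), so (9z - 7y - 2v + 3) is a factor with cofactor -42z**2 + 54zy + 8zv - 23z - 18yv + 45y + 2v**2 - 9v + 10.
The cofactor groups again: -42z**2 + 54zy + 8zv - 23z - 18yv + 45y + 2v**2 - 9v + 10 = -6z(7z - 9y + v - 2) + (2v - 5)(7z - 9y + v - 2); both groups contain (7z - 9y + v - 2), giving -(6z - 2v + 5)(7z - 9y + v - 2).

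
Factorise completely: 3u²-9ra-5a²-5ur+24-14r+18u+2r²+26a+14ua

Group: u(3u-2r-a+6) + (-r+5a+4)(3u-2r-a+6); both groups contain (3u-2r-a+6).

(3u-2r-a+6)(u-r+5a+4)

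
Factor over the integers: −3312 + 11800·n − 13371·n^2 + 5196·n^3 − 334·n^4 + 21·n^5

(3·n − 4)·(7·n − 4)·(n − 1)·(n^2 − 13·n + 207)

Testing divisors of the constant over divisors of the leading coefficient, n = 4/7 is a root, so (7·n − 4) divides it; the quotient is 3·n^4 − 46·n^3 + 716·n^2 − 1501·n + 828.
Then n = 1 is a root, so (n − 1) is a factor; dividing leaves 3·n^3 − 43·n^2 + 673·n − 828.
Next, n = 4/3 is a root, so (3·n − 4) is a factor; dividing leaves n^2 − 13·n + 207.
The quadratic n^2 − 13·n + 207 has discriminant −659 < 0 and is irreducible over ℤ.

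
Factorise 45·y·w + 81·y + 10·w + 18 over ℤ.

Group as (45·y·w + 81·y) + (10·w + 18) = 9·y·(5·w + 9) + 2·(5·w + 9).
Both groups share the factor (5·w + 9).

(5·w + 9)·(9·y + 2)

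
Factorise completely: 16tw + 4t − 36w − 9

Group as (16tw + 4t) + (−36w − 9) = 4t(4w + 1) − 9(4w + 1).
Both groups share the factor (4w + 1).

(4t − 9)(4w + 1)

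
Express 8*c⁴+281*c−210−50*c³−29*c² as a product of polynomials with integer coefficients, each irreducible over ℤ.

Testing divisors of the constant over divisors of the leading coefficient, c = 7/4 is a root, giving the factor (4*c−7) and quotient 2*c³−9*c²−23*c+30.
Then c = −5/2 is a root, so (2*c+5) is a factor; dividing leaves c²−7*c+6.
The remaining quadratic factors as (c−1)(c−6).

(2*c+5)*(4*c−7)*(c−1)*(c−6)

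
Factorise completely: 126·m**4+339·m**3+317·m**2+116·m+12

Testing divisors of the constant over divisors of the leading coefficient, m = −1/6 is a root, so (6·m+1) divides it; the quotient is 21·m**3+53·m**2+44·m+12.
Continuing, m = −1 is a root, giving the factor (m+1) and quotient 21·m**2+32·m+12.
The remaining quadratic factors as (7·m+6)(3·m+2).

(3·m+2)·(6·m+1)·(7·m+6)·(m+1)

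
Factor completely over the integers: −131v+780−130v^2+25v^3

(5v+12)(5v−13)(v−5)

Among the possible rational roots, v = 5 is a root, giving the factor (v−5) and quotient 25v^2−5v−156.
The remaining quadratic factors as (5v−13)(5v+12).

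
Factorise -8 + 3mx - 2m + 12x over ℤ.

(3x - 2)(m + 4)

Group as (3mx - 2m) + (12x - 8) = m(3x - 2) + 4(3x - 2).
Both groups share the factor (3x - 2).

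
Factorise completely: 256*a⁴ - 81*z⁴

(4*a + 3*z)*(4*a - 3*z)*(16*a² + 9*z²)

(4*a)⁴ − (3*z)⁴ = ((4*a)² − (3*z)²)((4*a)² + (3*z)²); the first factor splits again, the second (16*a² + 9*z²) is irreducible.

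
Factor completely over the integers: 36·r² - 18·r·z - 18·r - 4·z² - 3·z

(6·r + z)·(6·r - 4·z - 3)

Group: 6·r·(6·r + z) + (-4·z - 3)·(6·r + z); both groups contain (6·r + z).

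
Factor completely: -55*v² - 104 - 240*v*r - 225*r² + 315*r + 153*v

-(11*v + 15*r - 13)*(5*v + 15*r - 8)

Group: -11*v*(5*v + 15*r - 8) + (-15*r + 13)*(5*v + 15*r - 8); both groups contain (5*v + 15*r - 8).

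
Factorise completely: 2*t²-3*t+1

Need a pair with product 2·1 = 2 and sum -3: that's -1 and -2.
Split the middle term: 2*t²-t - 2*t+1 = t*(2*t-1) - (2*t-1).

(2*t-1)*(t-1)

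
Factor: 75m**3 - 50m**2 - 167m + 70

Among the possible rational roots, m = -7/5 is a root, so (5m + 7) divides it; the quotient is 15m**2 - 31m + 10.
The remaining quadratic factors as (3m - 5)(5m - 2).

(3m - 5)(5m + 7)(5m - 2)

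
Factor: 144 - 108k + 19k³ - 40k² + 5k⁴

(5k - 6)(k + 3)(k + 4)(k - 2)

Among the possible rational roots, k = 2 is a root, so (k - 2) divides it; the quotient is 5k³ + 29k² + 18k - 72.
Then k = 6/5 is a root, so (5k - 6) divides it; the quotient is k² + 7k + 12.
The remaining quadratic factors as (k + 4)(k + 3).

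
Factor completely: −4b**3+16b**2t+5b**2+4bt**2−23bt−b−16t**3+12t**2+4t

−(4b−4t−1)(b+t−1)(b−4t)

Group: 4b(−b**2+3bt+b+4t**2−4t) + (−4t−1)(−b**2+3bt+b+4t**2−4t); both groups contain (−b**2+3bt+b+4t**2−4t), so (4b−4t−1) is a factor with cofactor −b**2+3bt+b+4t**2−4t.
The cofactor groups again: −b**2+3bt+b+4t**2−4t = −b(b+t−1) + 4t(b+t−1); both groups contain (b+t−1), giving −(b−4t)(b+t−1).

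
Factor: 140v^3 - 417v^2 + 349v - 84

(4v - 7)(5v - 4)(7v - 3)

By the rational root theorem, v = 7/4 is a root, so (4v - 7) is a factor; dividing leaves 35v^2 - 43v + 12.
The remaining quadratic factors as (5v - 4)(7v - 3).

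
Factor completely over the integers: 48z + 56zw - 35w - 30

Group as (56zw + 48z) + (-35w - 30) = 8z(7w + 6) - 5(7w + 6).
Both groups share the factor (7w + 6).

(7w + 6)(8z - 5)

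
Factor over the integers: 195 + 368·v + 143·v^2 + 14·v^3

By the rational root theorem, v = -13/2 is a root, giving the factor (2·v + 13) and quotient 7·v^2 + 26·v + 15.
The remaining quadratic factors as (7·v + 5)(v + 3).

(2·v + 13)·(7·v + 5)·(v + 3)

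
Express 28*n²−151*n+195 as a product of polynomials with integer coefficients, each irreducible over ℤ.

Need a pair with product 28·195 = 5460 and sum −151: that's −60 and −91.
Split the middle term: 28*n²−60*n − 91*n+195 = 4*n*(7*n−15) − 13*(7*n−15).

(4*n−13)*(7*n−15)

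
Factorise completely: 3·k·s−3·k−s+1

(3·k−1)·(s−1)

Group as (3·k·s−3·k) + (−s+1) = 3·k·(s−1) − (s−1).
Both groups share the factor (s−1).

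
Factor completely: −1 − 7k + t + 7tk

(7k + 1)(t − 1)

Group as (7tk + t) + (−7k − 1) = t(7k + 1) − (7k + 1).
Both groups share the factor (7k + 1).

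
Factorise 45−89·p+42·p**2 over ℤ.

Need a pair with product 42·45 = 1890 and sum −89: that's −54 and −35.
Split the middle term: 42·p**2−54·p − 35·p+45 = 6·p·(7·p−9) − 5·(7·p−9).

(6·p−5)·(7·p−9)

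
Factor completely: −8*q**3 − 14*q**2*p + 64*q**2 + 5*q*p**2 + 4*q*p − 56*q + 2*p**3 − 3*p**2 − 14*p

Group: 4*q*(−2*q**2 − 3*q*p + 16*q + 2*p**2 − 3*p − 14) + p*(−2*q**2 − 3*q*p + 16*q + 2*p**2 − 3*p − 14); both groups contain (−2*q**2 − 3*q*p + 16*q + 2*p**2 − 3*p − 14), so (4*q + p) is a factor with cofactor −2*q**2 − 3*q*p + 16*q + 2*p**2 − 3*p − 14.
The cofactor groups again: −2*q**2 − 3*q*p + 16*q + 2*p**2 − 3*p − 14 = −2*q*(q + 2*p − 7) + (p + 2)*(q + 2*p − 7); both groups contain (q + 2*p − 7), giving −(2*q − p − 2)*(q + 2*p − 7).

−(2*q − p − 2)*(q + 2*p − 7)*(4*q + p)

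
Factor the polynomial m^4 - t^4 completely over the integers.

Write as (m^2)² − (t^2)², then factor m^2 - t^2 once more.

(m + t)(m - t)(m^2 + t^2)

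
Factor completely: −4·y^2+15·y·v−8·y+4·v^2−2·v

Group: −4·y·(y−4·v+2) − v·(y−4·v+2); both groups contain (y−4·v+2).

−(y−4·v+2)·(4·y+v)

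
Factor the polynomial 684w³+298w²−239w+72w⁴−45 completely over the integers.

Trying the rational-root candidates, w = −9 is a root, so (w+9) is a factor; dividing leaves 72w³+36w²−26w−5.
Continuing, w = 1/2 is a root, giving the factor (2w−1) and quotient 36w²+36w+5.
The remaining quadratic factors as (6w+1)(6w+5).

(2w−1)(6w+1)(6w+5)(w+9)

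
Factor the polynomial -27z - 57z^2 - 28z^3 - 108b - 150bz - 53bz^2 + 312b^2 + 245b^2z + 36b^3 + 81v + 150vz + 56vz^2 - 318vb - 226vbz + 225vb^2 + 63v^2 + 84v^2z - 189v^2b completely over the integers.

-(3v - 4b - z)(9b - 4z - 3)(7v + b + 7z + 9)

Group: 9b(-21v^2 + 25vb - 14vz - 27v + 4b^2 + 29bz + 36b + 7z^2 + 9z) + (-4z - 3)(-21v^2 + 25vb - 14vz - 27v + 4b^2 + 29bz + 36b + 7z^2 + 9z); both groups contain (-21v^2 + 25vb - 14vz - 27v + 4b^2 + 29bz + 36b + 7z^2 + 9z), so (9b - 4z - 3) is a factor with cofactor -21v^2 + 25vb - 14vz - 27v + 4b^2 + 29bz + 36b + 7z^2 + 9z.
The cofactor groups again: -21v^2 + 25vb - 14vz - 27v + 4b^2 + 29bz + 36b + 7z^2 + 9z = -3v(7v + b + 7z + 9) + (4b + z)(7v + b + 7z + 9); both groups contain (7v + b + 7z + 9), giving -(3v - 4b - z)(7v + b + 7z + 9).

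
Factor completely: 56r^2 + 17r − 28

(7r − 4)(8r + 7)

Need a pair with product 56·(−28) = −1568 and sum 17: that's 49 and −32.
Split the middle term: 56r^2 + 49r − 32r − 28 = 7r(8r + 7) − 4(8r + 7).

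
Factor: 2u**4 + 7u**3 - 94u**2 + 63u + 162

(2u - 9)(u + 1)(u + 9)(u - 2)

Trying the rational-root candidates, u = 9/2 is a root, so (2u - 9) is a factor; dividing leaves u**3 + 8u**2 - 11u - 18.
Continuing, u = -1 is a root, giving the factor (u + 1) and quotient u**2 + 7u - 18.
The remaining quadratic factors as (u + 9)(u - 2).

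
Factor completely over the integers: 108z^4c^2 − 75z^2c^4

Factor out 3z^2c^2, leaving 36z^2 − 25c^2, which is a difference of two squares.

3c^2z^2(6z − 5c)(6z + 5c)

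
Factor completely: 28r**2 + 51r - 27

Need a pair with product 28·(-27) = -756 and sum 51: that's -12 and 63.
Split the middle term: 28r**2 - 12r + 63r - 27 = 4r(7r - 3) + 9(7r - 3).

(4r + 9)(7r - 3)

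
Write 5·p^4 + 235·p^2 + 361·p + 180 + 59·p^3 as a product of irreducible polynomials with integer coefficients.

(5·p + 9)·(p + 1)·(p + 4)·(p + 5)

Among the possible rational roots, p = -5 is a root, giving the factor (p + 5) and quotient 5·p^3 + 34·p^2 + 65·p + 36.
Continuing, p = -1 is a root, so (p + 1) divides it; the quotient is 5·p^2 + 29·p + 36.
The remaining quadratic factors as (5·p + 9)(p + 4).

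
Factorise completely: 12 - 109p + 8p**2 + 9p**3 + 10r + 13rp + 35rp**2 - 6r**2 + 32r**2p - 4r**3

-(r - 9p + 1)(2r + p + 4)(2r + p - 3)

Group: 2r(-2r**2 + 17rp - 6r + 9p**2 + 35p - 4) + (p - 3)(-2r**2 + 17rp - 6r + 9p**2 + 35p - 4); both groups contain (-2r**2 + 17rp - 6r + 9p**2 + 35p - 4), so (2r + p - 3) is a factor with cofactor -2r**2 + 17rp - 6r + 9p**2 + 35p - 4.
The cofactor groups again: -2r**2 + 17rp - 6r + 9p**2 + 35p - 4 = -2r(r - 9p + 1) + (-p - 4)(r - 9p + 1); both groups contain (r - 9p + 1), giving -(2r + p + 4)(r - 9p + 1).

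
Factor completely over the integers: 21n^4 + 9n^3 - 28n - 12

(7n + 3)(3n^3 - 4)

Group as (21n^4 - 28n) + (9n^3 - 12) = 7n(3n^3 - 4) + 3(3n^3 - 4).
Both groups share the factor (3n^3 - 4).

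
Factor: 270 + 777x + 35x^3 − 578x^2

Among the possible rational roots, x = −2/7 is a root, so (7x + 2) divides it; the quotient is 5x^2 − 84x + 135.
The remaining quadratic factors as (x − 15)(5x − 9).

(5x − 9)(7x + 2)(x − 15)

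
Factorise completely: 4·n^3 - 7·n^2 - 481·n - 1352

Testing divisors of the constant over divisors of the leading coefficient, n = -13/4 is a root, so (4·n + 13) divides it; the quotient is n^2 - 5·n - 104.
The remaining quadratic factors as (n + 8)(n - 13).

(4·n + 13)·(n + 8)·(n - 13)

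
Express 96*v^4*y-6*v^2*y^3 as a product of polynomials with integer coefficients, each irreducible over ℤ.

6*v^2*y*(4*v+y)*(4*v-y)

Factor out 6*v^2*y, leaving 16*v^2-y^2, which is a difference of two squares.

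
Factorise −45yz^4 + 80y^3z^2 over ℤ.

5yz^2(4y + 3z)(4y − 3z)

Pull out the common factor 5yz^2; 16y^2 − 9z^2 is a difference of squares.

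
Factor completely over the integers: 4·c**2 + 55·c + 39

Need a pair with product 4·39 = 156 and sum 55: that's 52 and 3.
Split the middle term: 4·c**2 + 52·c + 3·c + 39 = 4·c·(c + 13) + 3·(c + 13).

(4·c + 3)·(c + 13)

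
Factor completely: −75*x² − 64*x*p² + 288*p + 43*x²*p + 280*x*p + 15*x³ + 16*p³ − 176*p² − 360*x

(5*x − 4*p)*(3*x − p + 9)*(x + 4*p − 8)

Group: 3*x*(5*x² + 16*x*p − 40*x − 16*p² + 32*p) + (−p + 9)*(5*x² + 16*x*p − 40*x − 16*p² + 32*p); both groups contain (5*x² + 16*x*p − 40*x − 16*p² + 32*p), so (3*x − p + 9) is a factor with cofactor 5*x² + 16*x*p − 40*x − 16*p² + 32*p.
The cofactor groups again: 5*x² + 16*x*p − 40*x − 16*p² + 32*p = 5*x*(x + 4*p − 8) − 4*p*(x + 4*p − 8); both groups contain (x + 4*p − 8), giving (5*x − 4*p)*(x + 4*p − 8).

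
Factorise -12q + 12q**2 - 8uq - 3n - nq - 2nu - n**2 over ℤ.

-(n + 4q)(n + 2u - 3q + 3)

Group: -n(n + 2u - 3q + 3) - 4q(n + 2u - 3q + 3); both groups contain (n + 2u - 3q + 3).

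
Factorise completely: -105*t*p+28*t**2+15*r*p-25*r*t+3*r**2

Group: r*(3*r-4*t+15*p) - 7*t*(3*r-4*t+15*p); both groups contain (3*r-4*t+15*p).

(3*r-4*t+15*p)*(r-7*t)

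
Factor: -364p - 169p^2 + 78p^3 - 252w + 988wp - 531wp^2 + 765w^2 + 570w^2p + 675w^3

(5w - 2p + 7)(15w - 3p - 4)(9w + 13p)

Group: 9w(75w^2 - 45wp + 85w + 6p^2 - 13p - 28) + 13p(75w^2 - 45wp + 85w + 6p^2 - 13p - 28); both groups contain (75w^2 - 45wp + 85w + 6p^2 - 13p - 28), so (9w + 13p) is a factor with cofactor 75w^2 - 45wp + 85w + 6p^2 - 13p - 28.
The cofactor groups again: 75w^2 - 45wp + 85w + 6p^2 - 13p - 28 = 5w(15w - 3p - 4) + (-2p + 7)(15w - 3p - 4); both groups contain (15w - 3p - 4), giving (5w - 2p + 7)(15w - 3p - 4).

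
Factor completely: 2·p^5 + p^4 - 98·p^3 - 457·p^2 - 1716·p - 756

(2·p + 1)·(p + 6)·(p - 9)·(p^2 + 3·p + 14)

By the rational root theorem, p = 9 is a root, so (p - 9) is a factor; dividing leaves 2·p^4 + 19·p^3 + 73·p^2 + 200·p + 84.
Then p = -1/2 is a root, so (2·p + 1) is a factor; dividing leaves p^3 + 9·p^2 + 32·p + 84.
Next, p = -6 is a root, giving the factor (p + 6) and quotient p^2 + 3·p + 14.
The quadratic p^2 + 3·p + 14 has discriminant -47 < 0 and is irreducible over ℤ.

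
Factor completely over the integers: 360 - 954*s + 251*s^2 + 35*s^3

Among the possible rational roots, s = 12/5 is a root, giving the factor (5*s - 12) and quotient 7*s^2 + 67*s - 30.
The remaining quadratic factors as (s + 10)(7*s - 3).

(5*s - 12)*(7*s - 3)*(s + 10)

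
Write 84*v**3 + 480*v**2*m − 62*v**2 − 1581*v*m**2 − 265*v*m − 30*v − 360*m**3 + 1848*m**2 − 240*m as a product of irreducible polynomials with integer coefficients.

Group: 6*v*(14*v**2 + 115*v*m − 15*v + 24*m**2 − 120*m) + (−15*m + 2)*(14*v**2 + 115*v*m − 15*v + 24*m**2 − 120*m); both groups contain (14*v**2 + 115*v*m − 15*v + 24*m**2 − 120*m), so (6*v − 15*m + 2) is a factor with cofactor 14*v**2 + 115*v*m − 15*v + 24*m**2 − 120*m.
The cofactor groups again: 14*v**2 + 115*v*m − 15*v + 24*m**2 − 120*m = 14*v*(v + 8*m) + (3*m − 15)*(v + 8*m); both groups contain (v + 8*m), giving (14*v + 3*m − 15)*(v + 8*m).

(6*v − 15*m + 2)*(14*v + 3*m − 15)*(v + 8*m)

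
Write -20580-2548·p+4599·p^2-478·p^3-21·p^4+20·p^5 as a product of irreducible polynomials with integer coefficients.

(4·p+7)·(5·p-14)·(p+7)·(p^2-7·p+30)

Testing divisors of the constant over divisors of the leading coefficient, p = -7/4 is a root, so (4·p+7) divides it; the quotient is 5·p^4-14·p^3-95·p^2+1316·p-2940.
Then p = -7 is a root, giving the factor (p+7) and quotient 5·p^3-49·p^2+248·p-420.
Then p = 14/5 is a root, so (5·p-14) divides it; the quotient is p^2-7·p+30.
The quadratic p^2-7·p+30 has discriminant -71 < 0 and is irreducible over ℤ.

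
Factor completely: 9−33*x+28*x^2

(4*x−3)*(7*x−3)

Need a pair with product 28·9 = 252 and sum −33: that's −21 and −12.
Split the middle term: 28*x^2−21*x − 12*x+9 = 7*x*(4*x−3) − 3*(4*x−3).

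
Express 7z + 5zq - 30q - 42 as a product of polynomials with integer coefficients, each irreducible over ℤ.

Group as (5zq + 7z) + (-30q - 42) = z(5q + 7) - 6(5q + 7).
Both groups share the factor (5q + 7).

(5q + 7)(z - 6)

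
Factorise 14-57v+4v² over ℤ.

(4v-1)(v-14)

Need a pair with product 4·14 = 56 and sum -57: that's -56 and -1.
Split the middle term: 4v²-56v - v+14 = 4v(v-14) - (v-14).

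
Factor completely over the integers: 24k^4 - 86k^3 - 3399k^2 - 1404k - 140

By the rational root theorem, k = 14 is a root, so (k - 14) is a factor; dividing leaves 24k^3 + 250k^2 + 101k + 10.
Next, k = -1/6 is a root, giving the factor (6k + 1) and quotient 4k^2 + 41k + 10.
The remaining quadratic factors as (k + 10)(4k + 1).

(4k + 1)(6k + 1)(k + 10)(k - 14)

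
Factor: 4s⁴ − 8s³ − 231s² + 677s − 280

By the rational root theorem, s = 7 is a root, so (s − 7) divides it; the quotient is 4s³ + 20s² − 91s + 40.
Continuing, s = 1/2 is a root, giving the factor (2s − 1) and quotient 2s² + 11s − 40.
The remaining quadratic factors as (s + 8)(2s − 5).

(2s − 1)(2s − 5)(s + 8)(s − 7)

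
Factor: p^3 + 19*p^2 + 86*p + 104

By the rational root theorem, p = -13 is a root, giving the factor (p + 13) and quotient p^2 + 6*p + 8.
The remaining quadratic factors as (p + 4)(p + 2).

(p + 13)*(p + 2)*(p + 4)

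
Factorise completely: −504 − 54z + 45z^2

9(5z + 14)(z − 4)

Pull out the common factor 9, then factor the remaining trinomial.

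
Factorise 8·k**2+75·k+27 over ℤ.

Need a pair with product 8·27 = 216 and sum 75: that's 72 and 3.
Split the middle term: 8·k**2+72·k + 3·k+27 = 8·k·(k+9) + 3·(k+9).

(8·k+3)·(k+9)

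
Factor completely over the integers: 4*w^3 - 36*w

Every term has a factor of 4*w. Then w^2 - 9 = (w)² − (3)².

4*w*(w + 3)*(w - 3)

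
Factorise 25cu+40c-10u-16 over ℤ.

Group as (25cu+40c) + (-10u-16) = 5c(5u+8) - 2(5u+8).
Both groups share the factor (5u+8).

(5c-2)(5u+8)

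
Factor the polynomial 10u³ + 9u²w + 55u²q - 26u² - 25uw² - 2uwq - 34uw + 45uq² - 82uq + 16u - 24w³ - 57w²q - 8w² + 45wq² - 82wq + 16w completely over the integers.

(5u - 8w + 5q - 8)(2u + 3w + 9q - 2)(u + w)

Group: u(10u² - uw + 55uq - 26u - 24w² - 57wq - 8w + 45q² - 82q + 16) + w(10u² - uw + 55uq - 26u - 24w² - 57wq - 8w + 45q² - 82q + 16); both groups contain (10u² - uw + 55uq - 26u - 24w² - 57wq - 8w + 45q² - 82q + 16), so (u + w) is a factor with cofactor 10u² - uw + 55uq - 26u - 24w² - 57wq - 8w + 45q² - 82q + 16.
The cofactor groups again: 10u² - uw + 55uq - 26u - 24w² - 57wq - 8w + 45q² - 82q + 16 = 2u(5u - 8w + 5q - 8) + (3w + 9q - 2)(5u - 8w + 5q - 8); both groups contain (5u - 8w + 5q - 8), giving (2u + 3w + 9q - 2)(5u - 8w + 5q - 8).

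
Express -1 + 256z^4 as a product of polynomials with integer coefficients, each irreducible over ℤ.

Difference of squares twice: with A = 4z and B = 1, A⁴ − B⁴ = (A² − B²)(A² + B²), and A² − B² factors again.

(4z + 1)(4z - 1)(16z^2 + 1)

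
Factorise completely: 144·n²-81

Pull out the common factor 9; 16·n²-9 is a difference of squares.

9·(4·n+3)·(4·n-3)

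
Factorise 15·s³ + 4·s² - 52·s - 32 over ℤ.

Testing divisors of the constant over divisors of the leading coefficient, s = 2 is a root, so (s - 2) divides it; the quotient is 15·s² + 34·s + 16.
The remaining quadratic factors as (3·s + 2)(5·s + 8).

(3·s + 2)·(5·s + 8)·(s - 2)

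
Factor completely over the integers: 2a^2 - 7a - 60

(2a - 15)(a + 4)

Need a pair with product 2·(-60) = -120 and sum -7: that's 8 and -15.
Split the middle term: 2a^2 + 8a - 15a - 60 = 2a(a + 4) - 15(a + 4).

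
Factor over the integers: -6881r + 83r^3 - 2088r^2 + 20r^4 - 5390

By the rational root theorem, r = -7/4 is a root, so (4r + 7) divides it; the quotient is 5r^3 + 12r^2 - 543r - 770.
Then r = -7/5 is a root, so (5r + 7) is a factor; dividing leaves r^2 + r - 110.
The remaining quadratic factors as (r - 10)(r + 11).

(4r + 7)(5r + 7)(r + 11)(r - 10)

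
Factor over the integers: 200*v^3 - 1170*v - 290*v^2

Pull out the common factor 10*v, then factor the remaining trinomial.

10*v*(4*v - 13)*(5*v + 9)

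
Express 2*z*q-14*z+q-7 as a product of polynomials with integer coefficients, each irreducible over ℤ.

(2*z+1)*(q-7)

Group as (2*z*q-14*z) + (q-7) = 2*z*(q-7) + (q-7).
Both groups share the factor (q-7).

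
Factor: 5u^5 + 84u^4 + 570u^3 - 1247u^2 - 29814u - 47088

Testing divisors of the constant over divisors of the leading coefficient, u = -9/5 is a root, so (5u + 9) divides it; the quotient is u^4 + 15u^3 + 87u^2 - 406u - 5232.
Then u = -8 is a root, giving the factor (u + 8) and quotient u^3 + 7u^2 + 31u - 654.
Then u = 6 is a root, so (u - 6) is a factor; dividing leaves u^2 + 13u + 109.
The quadratic u^2 + 13u + 109 has discriminant -267 < 0 and is irreducible over ℤ.

(5u + 9)(u + 8)(u - 6)(u^2 + 13u + 109)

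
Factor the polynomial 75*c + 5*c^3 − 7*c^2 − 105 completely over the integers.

Group as (5*c^3 + 75*c) + (−7*c^2 − 105) = 5*c*(c^2 + 15) − 7*(c^2 + 15).
Both groups share the factor (c^2 + 15).

(5*c − 7)*(c^2 + 15)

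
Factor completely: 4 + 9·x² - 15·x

Need a pair with product 9·4 = 36 and sum -15: that's -3 and -12.
Split the middle term: 9·x² - 3·x - 12·x + 4 = 3·x·(3·x - 1) - 4·(3·x - 1).

(3·x - 1)·(3·x - 4)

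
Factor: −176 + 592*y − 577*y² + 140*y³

By the rational root theorem, y = 11/4 is a root, so (4*y − 11) divides it; the quotient is 35*y² − 48*y + 16.
The remaining quadratic factors as (7*y − 4)(5*y − 4).

(4*y − 11)*(5*y − 4)*(7*y − 4)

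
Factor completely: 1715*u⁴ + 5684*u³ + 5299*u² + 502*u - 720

Among the possible rational roots, u = -5/7 is a root, so (7*u + 5) is a factor; dividing leaves 245*u³ + 637*u² + 302*u - 144.
Then u = 2/7 is a root, so (7*u - 2) is a factor; dividing leaves 35*u² + 101*u + 72.
The remaining quadratic factors as (7*u + 9)(5*u + 8).

(5*u + 8)*(7*u + 5)*(7*u + 9)*(7*u - 2)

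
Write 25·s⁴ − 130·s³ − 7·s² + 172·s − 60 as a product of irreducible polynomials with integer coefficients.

(5·s + 6)·(5·s − 2)·(s − 1)·(s − 5)

Trying the rational-root candidates, s = 1 is a root, giving the factor (s − 1) and quotient 25·s³ − 105·s² − 112·s + 60.
Then s = 5 is a root, so (s − 5) divides it; the quotient is 25·s² + 20·s − 12.
The remaining quadratic factors as (5·s + 6)(5·s − 2).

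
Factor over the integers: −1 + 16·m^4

Difference of squares twice: with A = 2·m and B = 1, A⁴ − B⁴ = (A² − B²)(A² + B²), and A² − B² factors again.

(2·m + 1)·(2·m − 1)·(4·m^2 + 1)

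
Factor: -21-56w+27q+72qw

(8w+3)(9q-7)

Group as (72qw+27q) + (-56w-21) = 9q(8w+3) - 7(8w+3).
Both groups share the factor (8w+3).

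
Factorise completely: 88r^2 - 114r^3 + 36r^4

Pull out the common factor 2r^2, then factor the remaining trinomial.

2r^2(3r - 4)(6r - 11)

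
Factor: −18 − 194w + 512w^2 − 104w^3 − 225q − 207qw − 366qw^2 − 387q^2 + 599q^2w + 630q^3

(10q + 13w + 1)(7q − 4w + 2)(9q + 2w − 9)

Group: 7q(90q^2 + 137qw − 81q + 26w^2 − 115w − 9) + (−4w + 2)(90q^2 + 137qw − 81q + 26w^2 − 115w − 9); both groups contain (90q^2 + 137qw − 81q + 26w^2 − 115w − 9), so (7q − 4w + 2) is a factor with cofactor 90q^2 + 137qw − 81q + 26w^2 − 115w − 9.
The cofactor groups again: 90q^2 + 137qw − 81q + 26w^2 − 115w − 9 = 9q(10q + 13w + 1) + (2w − 9)(10q + 13w + 1); both groups contain (10q + 13w + 1), giving (9q + 2w − 9)(10q + 13w + 1).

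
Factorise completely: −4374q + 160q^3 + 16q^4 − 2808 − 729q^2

(4q + 13)(4q + 3)(q + 12)(q − 6)

By the rational root theorem, q = 6 is a root, giving the factor (q − 6) and quotient 16q^3 + 256q^2 + 807q + 468.
Next, q = −12 is a root, so (q + 12) is a factor; dividing leaves 16q^2 + 64q + 39.
The remaining quadratic factors as (4q + 3)(4q + 13).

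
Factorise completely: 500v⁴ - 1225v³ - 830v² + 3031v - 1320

(4v - 5)(5v + 8)(5v - 11)(5v - 3)

Among the possible rational roots, v = -8/5 is a root, so (5v + 8) is a factor; dividing leaves 100v³ - 405v² + 482v - 165.
Continuing, v = 11/5 is a root, giving the factor (5v - 11) and quotient 20v² - 37v + 15.
The remaining quadratic factors as (4v - 5)(5v - 3).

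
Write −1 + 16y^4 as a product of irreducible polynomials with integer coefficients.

(2y + 1)(2y − 1)(4y^2 + 1)

Write as (4y^2)² − (1)², then factor 4y^2 − 1 once more.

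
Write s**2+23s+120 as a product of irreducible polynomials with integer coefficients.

Two integers with product 120 and sum 23 are 15 and 8.

(s+15)(s+8)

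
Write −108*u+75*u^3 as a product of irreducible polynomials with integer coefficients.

Every term has a factor of 3*u. Then 25*u^2−36 = (5*u)² − (6)².

3*u*(5*u+6)*(5*u−6)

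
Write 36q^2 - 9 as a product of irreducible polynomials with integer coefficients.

Pull out the common factor 9; 4q^2 - 1 is a difference of squares.

9(2q + 1)(2q - 1)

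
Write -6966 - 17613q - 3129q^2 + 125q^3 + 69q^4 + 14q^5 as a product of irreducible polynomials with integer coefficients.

(2q + 9)(7q + 3)(q - 6)(q^2 + 6q + 43)

Among the possible rational roots, q = 6 is a root, so (q - 6) is a factor; dividing leaves 14q^4 + 153q^3 + 1043q^2 + 3129q + 1161.
Next, q = -9/2 is a root, so (2q + 9) is a factor; dividing leaves 7q^3 + 45q^2 + 319q + 129.
Then q = -3/7 is a root, giving the factor (7q + 3) and quotient q^2 + 6q + 43.
The quadratic q^2 + 6q + 43 has discriminant -136 < 0 and is irreducible over ℤ.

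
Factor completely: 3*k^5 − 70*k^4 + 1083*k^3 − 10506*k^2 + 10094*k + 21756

(3*k − 7)*(k + 1)*(k − 14)*(k^2 − 8*k + 222)

Among the possible rational roots, k = 7/3 is a root, so (3*k − 7) divides it; the quotient is k^4 − 21*k^3 + 312*k^2 − 2774*k − 3108.
Next, k = −1 is a root, so (k + 1) divides it; the quotient is k^3 − 22*k^2 + 334*k − 3108.
Then k = 14 is a root, giving the factor (k − 14) and quotient k^2 − 8*k + 222.
The quadratic k^2 − 8*k + 222 has discriminant −824 < 0 and is irreducible over ℤ.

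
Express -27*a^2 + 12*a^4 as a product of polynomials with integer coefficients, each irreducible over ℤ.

Every term has a factor of 3*a^2. Then 4*a^2 - 9 = (2*a)² − (3)².

3*a^2*(2*a + 3)*(2*a - 3)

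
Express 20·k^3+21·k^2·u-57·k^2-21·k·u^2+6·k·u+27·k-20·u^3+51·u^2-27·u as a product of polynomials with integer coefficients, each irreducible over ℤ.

(4·k+5·u-9)·(5·k+4·u-3)·(k-u)

Group: k·(20·k^2+41·k·u-57·k+20·u^2-51·u+27) - u·(20·k^2+41·k·u-57·k+20·u^2-51·u+27); both groups contain (20·k^2+41·k·u-57·k+20·u^2-51·u+27), so (k-u) is a factor with cofactor 20·k^2+41·k·u-57·k+20·u^2-51·u+27.
The cofactor groups again: 20·k^2+41·k·u-57·k+20·u^2-51·u+27 = 4·k·(5·k+4·u-3) + (5·u-9)·(5·k+4·u-3); both groups contain (5·k+4·u-3), giving (4·k+5·u-9)·(5·k+4·u-3).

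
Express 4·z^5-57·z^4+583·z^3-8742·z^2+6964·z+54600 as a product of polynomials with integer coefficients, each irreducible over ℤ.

By the rational root theorem, z = 14 is a root, so (z-14) divides it; the quotient is 4·z^4-z^3+569·z^2-776·z-3900.
Then z = 13/4 is a root, giving the factor (4·z-13) and quotient z^3+3·z^2+152·z+300.
Then z = -2 is a root, so (z+2) divides it; the quotient is z^2+z+150.
The quadratic z^2+z+150 has discriminant -599 < 0 and is irreducible over ℤ.

(4·z-13)·(z+2)·(z-14)·(z^2+z+150)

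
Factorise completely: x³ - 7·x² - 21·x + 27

(x + 3)·(x - 1)·(x - 9)

Testing divisors of the constant over divisors of the leading coefficient, x = 1 is a root, so (x - 1) divides it; the quotient is x² - 6·x - 27.
The remaining quadratic factors as (x + 3)(x - 9).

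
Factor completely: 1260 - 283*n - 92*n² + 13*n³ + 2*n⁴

Trying the rational-root candidates, n = -9 is a root, so (n + 9) divides it; the quotient is 2*n³ - 5*n² - 47*n + 140.
Continuing, n = 7/2 is a root, so (2*n - 7) divides it; the quotient is n² + n - 20.
The remaining quadratic factors as (n + 5)(n - 4).

(2*n - 7)*(n + 5)*(n + 9)*(n - 4)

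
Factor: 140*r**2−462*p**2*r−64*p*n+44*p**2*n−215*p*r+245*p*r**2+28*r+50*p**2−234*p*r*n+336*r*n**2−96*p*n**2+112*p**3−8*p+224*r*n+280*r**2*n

Group: 7*p*(16*p**2−66*p*r−12*p*n−2*p+35*r**2+42*r*n+7*r) + (8*n+4)*(16*p**2−66*p*r−12*p*n−2*p+35*r**2+42*r*n+7*r); both groups contain (16*p**2−66*p*r−12*p*n−2*p+35*r**2+42*r*n+7*r), so (7*p+8*n+4) is a factor with cofactor 16*p**2−66*p*r−12*p*n−2*p+35*r**2+42*r*n+7*r.
The cofactor groups again: 16*p**2−66*p*r−12*p*n−2*p+35*r**2+42*r*n+7*r = 8*p*(2*p−7*r) + (−5*r−6*n−1)*(2*p−7*r); both groups contain (2*p−7*r), giving (8*p−5*r−6*n−1)*(2*p−7*r).

(8*p−5*r−6*n−1)*(2*p−7*r)*(7*p+8*n+4)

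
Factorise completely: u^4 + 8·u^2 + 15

Substitute w = u^2 to get a quadratic in w, then factor.
u^2 + 3 is irreducible over ℤ (always positive, so no real roots).
u^2 + 5 is irreducible over ℤ (always positive, so no real roots).

(u^2 + 3)·(u^2 + 5)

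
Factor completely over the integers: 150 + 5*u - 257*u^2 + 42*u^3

Trying the rational-root candidates, u = 5/6 is a root, giving the factor (6*u - 5) and quotient 7*u^2 - 37*u - 30.
The remaining quadratic factors as (u - 6)(7*u + 5).

(6*u - 5)*(7*u + 5)*(u - 6)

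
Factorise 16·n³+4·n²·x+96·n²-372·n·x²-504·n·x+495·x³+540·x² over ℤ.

Group: 2·n·(8·n²+14·n·x+48·n-165·x²-180·x) - 3·x·(8·n²+14·n·x+48·n-165·x²-180·x); both groups contain (8·n²+14·n·x+48·n-165·x²-180·x), so (2·n-3·x) is a factor with cofactor 8·n²+14·n·x+48·n-165·x²-180·x.
The cofactor groups again: 8·n²+14·n·x+48·n-165·x²-180·x = 4·n·(2·n+11·x+12) - 15·x·(2·n+11·x+12); both groups contain (2·n+11·x+12), giving (4·n-15·x)·(2·n+11·x+12).

(2·n+11·x+12)·(2·n-3·x)·(4·n-15·x)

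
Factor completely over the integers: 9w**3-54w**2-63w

Pull out the common factor 9w, then factor the remaining trinomial.

9w(w+1)(w-7)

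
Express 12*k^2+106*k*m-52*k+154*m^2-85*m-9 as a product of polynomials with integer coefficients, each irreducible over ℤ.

(2*k+14*m-9)*(6*k+11*m+1)

Group: 2*k*(6*k+11*m+1) + (14*m-9)*(6*k+11*m+1); both groups contain (6*k+11*m+1).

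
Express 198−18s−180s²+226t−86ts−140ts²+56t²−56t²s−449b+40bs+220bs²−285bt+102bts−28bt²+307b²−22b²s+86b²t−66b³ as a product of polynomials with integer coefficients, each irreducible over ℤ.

−(11b−7t−9)(6b−4t−10s−11)(b+2s−2)

Group: 11b(−6b²+4bt−2bs+23b+8ts−8t+20s²+2s−22) + (−7t−9)(−6b²+4bt−2bs+23b+8ts−8t+20s²+2s−22); both groups contain (−6b²+4bt−2bs+23b+8ts−8t+20s²+2s−22), so (11b−7t−9) is a factor with cofactor −6b²+4bt−2bs+23b+8ts−8t+20s²+2s−22.
The cofactor groups again: −6b²+4bt−2bs+23b+8ts−8t+20s²+2s−22 = −b(6b−4t−10s−11) + (−2s+2)(6b−4t−10s−11); both groups contain (6b−4t−10s−11), giving −(b+2s−2)(6b−4t−10s−11).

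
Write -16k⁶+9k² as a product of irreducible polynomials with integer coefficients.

Every term has a factor of k²; factoring it out leaves -16k⁴+9.
Recognize a difference of squares with the parts 3 and 4k².

-k²(4k²+3)(4k²-3)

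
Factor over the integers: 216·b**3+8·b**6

8·b**3·(b+3)·(b**2-3·b+9)

Every term has a factor of 8·b**3; factoring it out leaves b**3+27.
Recognize a sum of cubes with the parts 3 and b.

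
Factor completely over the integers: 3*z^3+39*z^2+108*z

Pull out the common factor 3*z, then factor the remaining trinomial.

3*z*(z+4)*(z+9)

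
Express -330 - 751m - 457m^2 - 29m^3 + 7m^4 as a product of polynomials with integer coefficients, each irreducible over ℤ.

(7m + 6)(m + 1)(m + 5)(m - 11)

Testing divisors of the constant over divisors of the leading coefficient, m = -1 is a root, so (m + 1) is a factor; dividing leaves 7m^3 - 36m^2 - 421m - 330.
Then m = 11 is a root, so (m - 11) is a factor; dividing leaves 7m^2 + 41m + 30.
The remaining quadratic factors as (m + 5)(7m + 6).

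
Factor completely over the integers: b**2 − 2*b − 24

Two integers with product −24 and sum −2 are −6 and 4.

(b + 4)*(b − 6)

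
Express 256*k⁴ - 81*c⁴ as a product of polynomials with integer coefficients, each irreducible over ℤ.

(4*k - 3*c)*(4*k + 3*c)*(16*k² + 9*c²)

Difference of squares twice: with A = 4*k and B = 3*c, A⁴ − B⁴ = (A² − B²)(A² + B²), and A² − B² factors again.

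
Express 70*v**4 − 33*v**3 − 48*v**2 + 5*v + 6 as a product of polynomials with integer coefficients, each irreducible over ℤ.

Testing divisors of the constant over divisors of the leading coefficient, v = −3/7 is a root, giving the factor (7*v + 3) and quotient 10*v**3 − 9*v**2 − 3*v + 2.
Next, v = 2/5 is a root, so (5*v − 2) divides it; the quotient is 2*v**2 − v − 1.
The remaining quadratic factors as (v − 1)(2*v + 1).

(2*v + 1)*(5*v − 2)*(7*v + 3)*(v − 1)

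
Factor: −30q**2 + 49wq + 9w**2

Group: 9w(w + 6q) − 5q(w + 6q); both groups contain (w + 6q).

(9w − 5q)(w + 6q)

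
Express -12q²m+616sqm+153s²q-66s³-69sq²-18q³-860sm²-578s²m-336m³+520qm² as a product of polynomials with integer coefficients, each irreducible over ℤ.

Group: 2s(-33s²+27sq-58sm+6q²+32qm-24m²) + (-3q+14m)(-33s²+27sq-58sm+6q²+32qm-24m²); both groups contain (-33s²+27sq-58sm+6q²+32qm-24m²), so (2s-3q+14m) is a factor with cofactor -33s²+27sq-58sm+6q²+32qm-24m².
The cofactor groups again: -33s²+27sq-58sm+6q²+32qm-24m² = -3s(11s+2q+12m) + (3q-2m)(11s+2q+12m); both groups contain (11s+2q+12m), giving -(3s-3q+2m)(11s+2q+12m).

-(11s+2q+12m)(2s-3q+14m)(3s-3q+2m)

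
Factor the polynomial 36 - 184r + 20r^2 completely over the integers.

Pull out the common factor 4, then factor the remaining trinomial.

4(5r - 1)(r - 9)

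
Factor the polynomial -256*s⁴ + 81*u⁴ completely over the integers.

(3*u - 4*s)*(3*u + 4*s)*(9*u² + 16*s²)

Write as (9*u²)² − (16*s²)², then factor 9*u² - 16*s² once more.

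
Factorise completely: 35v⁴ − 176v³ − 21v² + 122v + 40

Testing divisors of the constant over divisors of the leading coefficient, v = 5 is a root, so (v − 5) is a factor; dividing leaves 35v³ − v² − 26v − 8.
Continuing, v = 1 is a root, so (v − 1) divides it; the quotient is 35v² + 34v + 8.
The remaining quadratic factors as (7v + 4)(5v + 2).

(5v + 2)(7v + 4)(v − 1)(v − 5)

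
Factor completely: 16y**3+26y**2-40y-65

(8y+13)(2y**2-5)

Group as (16y**3-40y) + (26y**2-65) = 8y(2y**2-5) + 13(2y**2-5).
Both groups share the factor (2y**2-5).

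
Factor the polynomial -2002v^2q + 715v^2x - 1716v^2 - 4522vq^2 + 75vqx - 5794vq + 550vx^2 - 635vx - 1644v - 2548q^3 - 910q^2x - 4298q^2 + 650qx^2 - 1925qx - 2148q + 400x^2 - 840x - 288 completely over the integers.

Group: 11v(-182vq + 65vx - 156v - 196q^2 - 70qx - 210q + 50x^2 - 105x - 36) + (13q + 8)(-182vq + 65vx - 156v - 196q^2 - 70qx - 210q + 50x^2 - 105x - 36); both groups contain (-182vq + 65vx - 156v - 196q^2 - 70qx - 210q + 50x^2 - 105x - 36), so (11v + 13q + 8) is a factor with cofactor -182vq + 65vx - 156v - 196q^2 - 70qx - 210q + 50x^2 - 105x - 36.
The cofactor groups again: -182vq + 65vx - 156v - 196q^2 - 70qx - 210q + 50x^2 - 105x - 36 = -13v(14q - 5x + 12) + (-14q - 10x - 3)(14q - 5x + 12); both groups contain (14q - 5x + 12), giving -(13v + 14q + 10x + 3)(14q - 5x + 12).

-(11v + 13q + 8)(13v + 14q + 10x + 3)(14q - 5x + 12)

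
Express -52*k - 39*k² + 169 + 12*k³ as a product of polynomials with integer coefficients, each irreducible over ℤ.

Group as (12*k³ - 52*k) + (-39*k² + 169) = 4*k*(3*k² - 13) - 13*(3*k² - 13).
Both groups share the factor (3*k² - 13).

(4*k - 13)*(3*k² - 13)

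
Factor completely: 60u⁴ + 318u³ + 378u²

6u²(2u + 7)(5u + 9)

Pull out the common factor 6u², then factor the remaining trinomial.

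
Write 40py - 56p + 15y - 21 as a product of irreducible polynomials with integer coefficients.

(5y - 7)(8p + 3)

Group as (40py - 56p) + (15y - 21) = 8p(5y - 7) + 3(5y - 7).
Both groups share the factor (5y - 7).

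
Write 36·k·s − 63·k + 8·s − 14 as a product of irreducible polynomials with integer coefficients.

(4·s − 7)·(9·k + 2)

Group as (36·k·s − 63·k) + (8·s − 14) = 9·k·(4·s − 7) + 2·(4·s − 7).
Both groups share the factor (4·s − 7).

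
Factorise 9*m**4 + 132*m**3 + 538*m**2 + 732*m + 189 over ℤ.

(3*m + 1)*(3*m + 7)*(m + 3)*(m + 9)

Among the possible rational roots, m = −3 is a root, so (m + 3) is a factor; dividing leaves 9*m**3 + 105*m**2 + 223*m + 63.
Next, m = −9 is a root, giving the factor (m + 9) and quotient 9*m**2 + 24*m + 7.
The remaining quadratic factors as (3*m + 7)(3*m + 1).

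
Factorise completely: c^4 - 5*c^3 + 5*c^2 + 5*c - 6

(c + 1)*(c - 1)*(c - 2)*(c - 3)

By the rational root theorem, c = 3 is a root, so (c - 3) is a factor; dividing leaves c^3 - 2*c^2 - c + 2.
Next, c = 2 is a root, so (c - 2) is a factor; dividing leaves c^2 - 1.
The remaining quadratic factors as (c - 1)(c + 1).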